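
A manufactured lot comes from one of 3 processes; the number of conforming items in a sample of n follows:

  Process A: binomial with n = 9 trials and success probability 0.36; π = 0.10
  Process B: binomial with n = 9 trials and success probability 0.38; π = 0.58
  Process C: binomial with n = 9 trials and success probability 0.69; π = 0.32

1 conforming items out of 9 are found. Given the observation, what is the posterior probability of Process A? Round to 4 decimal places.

P(component k | x) = π_k·f_k(x) / marginal(x), where marginal(x) = Σ_j π_j·f_j(x).
Binomial probabilities:
  f_A = 0.0911979
  f_B = 0.0746723
  f_C = 0.000529645
Weight by the priors:
  π_A·f_A = 0.10 × 0.0911979 = 0.00911979
  π_B·f_B = 0.58 × 0.0746723 = 0.0433099
  π_C·f_C = 0.32 × 0.000529645 = 0.000169487
Normaliser: 0.00911979 + 0.0433099 + 0.000169487 = 0.0525992
Responsibility of Process A: 0.00911979 / 0.0525992 ≈ 0.1734

0.1734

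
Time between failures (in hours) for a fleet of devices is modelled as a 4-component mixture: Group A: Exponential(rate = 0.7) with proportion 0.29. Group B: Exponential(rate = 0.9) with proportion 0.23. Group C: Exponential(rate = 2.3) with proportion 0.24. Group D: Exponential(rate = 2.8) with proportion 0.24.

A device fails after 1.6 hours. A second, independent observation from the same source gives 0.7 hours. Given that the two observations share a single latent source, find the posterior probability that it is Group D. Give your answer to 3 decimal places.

0.049

P(component k | x) = P(Z=k)·f_k(x) / marginal(x), where marginal(x) = Σ_j P(Z=j)·f_j(x).
Since both observations come from the same component, the likelihood for component k is f_k(x₁)·f_k(x₂).
  f_A = [0.7·e^(−0.7·1.6) = 0.7·e^(−1.1200) = 0.228396] × [0.428838] = 0.0979449
  f_B = [0.9·e^(−0.9·1.6) = 0.9·e^(−1.4400) = 0.213235] × [0.479333] = 0.10221
  f_C = [2.3·e^(−2.3·1.6) = 2.3·e^(−3.6800) = 0.0580128] × [0.459742] = 0.0266709
  f_D = [2.8·e^(−2.8·1.6) = 2.8·e^(−4.4800) = 0.0317336] × [0.394404] = 0.0125158
Multiply by the mixture weights:
  P(Z=A)·f_A = 0.29 × 0.0979449 = 0.028404
  P(Z=B)·f_B = 0.23 × 0.10221 = 0.0235084
  P(Z=C)·f_C = 0.24 × 0.0266709 = 0.00640102
  P(Z=D)·f_D = 0.24 × 0.0125158 = 0.0030038
Marginal: 0.028404 + 0.0235084 + 0.00640102 + 0.0030038 = 0.0613173
Responsibility of Group D: 0.0030038 / 0.0613173 ≈ 0.049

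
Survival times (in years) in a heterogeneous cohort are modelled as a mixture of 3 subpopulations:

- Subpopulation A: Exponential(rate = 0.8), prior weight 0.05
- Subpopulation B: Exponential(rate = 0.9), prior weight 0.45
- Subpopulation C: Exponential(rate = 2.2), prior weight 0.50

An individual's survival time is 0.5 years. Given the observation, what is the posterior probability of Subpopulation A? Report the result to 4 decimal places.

P(component k | x) = w_k·f_k(x) / marginal(x), where marginal(x) = Σ_j w_j·f_j(x).
Component likelihoods at x = 0.5 years:
  p_A = 0.536256
  p_B = 0.573865
  p_C = 0.732316
Unnormalised posteriors:
  w_A·p_A = 0.05 × 0.536256 = 0.0268128
  w_B·p_B = 0.45 × 0.573865 = 0.258239
  w_C·p_C = 0.50 × 0.732316 = 0.366158
Denominator: 0.0268128 + 0.258239 + 0.366158 = 0.65121
So the posterior for Subpopulation A is 0.0268128 / 0.65121 ≈ 0.0412.

0.0412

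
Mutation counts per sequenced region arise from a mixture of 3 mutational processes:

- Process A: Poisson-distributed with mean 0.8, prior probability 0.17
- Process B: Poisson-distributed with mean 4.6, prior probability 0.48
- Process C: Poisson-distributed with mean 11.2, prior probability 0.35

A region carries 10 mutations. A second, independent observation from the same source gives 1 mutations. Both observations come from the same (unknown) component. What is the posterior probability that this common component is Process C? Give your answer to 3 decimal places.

Apply Bayes' rule: the posterior for each component is proportional to its prior times its likelihood at x.
Since both observations come from the same component, the likelihood for component k is f_k(x₁)·f_k(x₂).
  L_A = [e^(−0.8)·0.8^10/10! = 1.32954e-08] × [0.359463] = 4.7792e-09
  L_B = [e^(−4.6)·4.6^10/10! = 0.0117506] × [0.0462384] = 0.00054333
  L_C = [e^(−11.2)·11.2^10/10! = 0.117036] × [0.000153151] = 1.79242e-05
Prior × likelihood for each component:
  P(Z=A)·L_A = 0.17 × 4.7792e-09 = 8.12465e-10
  P(Z=B)·L_B = 0.48 × 0.00054333 = 0.000260799
  P(Z=C)·L_C = 0.35 × 1.79242e-05 = 6.27346e-06
Marginal: 8.12465e-10 + 0.000260799 + 6.27346e-06 = 0.000267073
Responsibility of Process C: 6.27346e-06 / 0.000267073 ≈ 0.023

0.023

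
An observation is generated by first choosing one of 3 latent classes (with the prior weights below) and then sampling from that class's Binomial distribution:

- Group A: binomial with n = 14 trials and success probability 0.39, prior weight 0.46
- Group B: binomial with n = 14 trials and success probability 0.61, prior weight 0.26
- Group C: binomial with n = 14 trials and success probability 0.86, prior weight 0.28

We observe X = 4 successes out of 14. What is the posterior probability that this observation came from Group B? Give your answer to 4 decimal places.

P(component k | x) = π_k·f_k(x) / marginal(x), where marginal(x) = Σ_j π_j·f_j(x).
Component likelihoods at x = 4 successes out of 14:
  p_A = 0.165193
  p_B = 0.0112823
  p_C = 1.58383e-06
Prior × likelihood for each component:
  π_A·p_A = 0.46 × 0.165193 = 0.0759886
  π_B·p_B = 0.26 × 0.0112823 = 0.00293341
  π_C·p_C = 0.28 × 1.58383e-06 = 4.43472e-07
Sum: 0.0759886 + 0.00293341 + 4.43472e-07 = 0.0789225
So the posterior for Group B is 0.00293341 / 0.0789225 ≈ 0.0372.

0.0372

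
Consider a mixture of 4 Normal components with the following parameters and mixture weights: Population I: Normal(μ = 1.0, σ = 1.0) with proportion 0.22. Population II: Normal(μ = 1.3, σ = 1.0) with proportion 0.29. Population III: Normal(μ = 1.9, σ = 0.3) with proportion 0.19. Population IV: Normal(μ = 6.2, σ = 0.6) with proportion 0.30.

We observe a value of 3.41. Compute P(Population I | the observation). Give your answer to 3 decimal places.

0.278

P(component k | x) = w_k·f_k(x) / marginal(x), where marginal(x) = Σ_j w_j·f_j(x).
Evaluate each component's likelihood at the observed value:
  f_I = 0.0218624
  f_II = 0.0430674
  f_III = 4.19261e-06
  f_IV = 1.3412e-05
Multiply by the mixture weights:
  w_I·f_I = 0.22 × 0.0218624 = 0.00480972
  w_II·f_II = 0.29 × 0.0430674 = 0.0124896
  w_III·f_III = 0.19 × 4.19261e-06 = 7.96595e-07
  w_IV·f_IV = 0.30 × 1.3412e-05 = 4.02359e-06
Marginal: 0.00480972 + 0.0124896 + 7.96595e-07 + 4.02359e-06 = 0.0173041
So the posterior for Population I is 0.00480972 / 0.0173041 ≈ 0.278.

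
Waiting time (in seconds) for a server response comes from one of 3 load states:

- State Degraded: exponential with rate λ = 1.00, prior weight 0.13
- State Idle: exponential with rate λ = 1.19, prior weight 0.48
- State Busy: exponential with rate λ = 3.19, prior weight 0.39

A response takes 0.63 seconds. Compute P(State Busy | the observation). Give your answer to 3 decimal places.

0.330

Apply Bayes' rule: the posterior for each component is proportional to its prior times its likelihood at x.
Exponential densities:
  f_Degraded = 0.532592
  f_Idle = 0.562285
  f_Busy = 0.427552
Weight by the priors:
  π_Degraded·f_Degraded = 0.13 × 0.532592 = 0.0692369
  π_Idle·f_Idle = 0.48 × 0.562285 = 0.269897
  π_Busy·f_Busy = 0.39 × 0.427552 = 0.166745
Evidence: 0.0692369 + 0.269897 + 0.166745 = 0.505879
Responsibility of State Busy: 0.166745 / 0.505879 ≈ 0.330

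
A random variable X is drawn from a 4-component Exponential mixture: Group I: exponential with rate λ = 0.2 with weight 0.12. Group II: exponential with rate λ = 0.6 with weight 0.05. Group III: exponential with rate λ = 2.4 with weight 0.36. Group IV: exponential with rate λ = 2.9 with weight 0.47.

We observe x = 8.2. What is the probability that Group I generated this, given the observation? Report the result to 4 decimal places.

0.9551

Apply Bayes' rule: the posterior for each component is proportional to its prior times its likelihood at x.
Evaluate each component's likelihood at the observed value:
  f_I = 0.038796
  f_II = 0.00437948
  f_III = 6.81233e-09
  f_IV = 1.36419e-10
Prior × likelihood for each component:
  P(Z=I)·f_I = 0.12 × 0.038796 = 0.00465552
  P(Z=II)·f_II = 0.05 × 0.00437948 = 0.000218974
  P(Z=III)·f_III = 0.36 × 6.81233e-09 = 2.45244e-09
  P(Z=IV)·f_IV = 0.47 × 1.36419e-10 = 6.4117e-11
Marginal: 0.00465552 + 0.000218974 + 2.45244e-09 + 6.4117e-11 = 0.0048745
P(Group I | data) ≈ 0.9551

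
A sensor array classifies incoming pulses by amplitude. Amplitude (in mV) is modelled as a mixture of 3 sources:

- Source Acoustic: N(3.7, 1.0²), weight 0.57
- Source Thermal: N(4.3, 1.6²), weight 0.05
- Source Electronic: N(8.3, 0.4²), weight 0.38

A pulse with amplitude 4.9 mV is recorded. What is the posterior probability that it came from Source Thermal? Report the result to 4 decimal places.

Posterior ∝ prior × likelihood, so P(k | x) ∝ w_k f_k(x); normalise over all components.
Component likelihoods at x = 4.9 mV:
  f_Acoustic = 0.194186
  f_Thermal = 0.232409
  f_Electronic = 2.04156e-16
Prior × likelihood for each component:
  w_Acoustic·f_Acoustic = 0.57 × 0.194186 = 0.110686
  w_Thermal·f_Thermal = 0.05 × 0.232409 = 0.0116205
  w_Electronic·f_Electronic = 0.38 × 2.04156e-16 = 7.75792e-17
Normaliser: 0.110686 + 0.0116205 + 7.75792e-17 = 0.122307
So the posterior for Source Thermal is 0.0116205 / 0.122307 ≈ 0.0950.

0.0950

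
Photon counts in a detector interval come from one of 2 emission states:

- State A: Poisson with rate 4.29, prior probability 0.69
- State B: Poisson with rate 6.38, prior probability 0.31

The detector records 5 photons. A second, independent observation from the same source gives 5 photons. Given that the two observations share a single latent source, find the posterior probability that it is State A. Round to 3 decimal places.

0.733

Posterior ∝ prior × likelihood, so P(k | x) ∝ w_k f_k(x); normalise over all components.
Since both observations come from the same component, the likelihood for component k is f_k(x₁)·f_k(x₂).
  p_A = [e^(−4.29)·4.29^5/5! = 0.165952] × [0.165952] = 0.02754
  p_B = [e^(−6.38)·6.38^5/5! = 0.149322] × [0.149322] = 0.022297
Prior × likelihood for each component:
  w_A·p_A = 0.69 × 0.02754 = 0.0190026
  w_B·p_B = 0.31 × 0.022297 = 0.00691207
Marginal: 0.0190026 + 0.00691207 = 0.0259147
So the posterior for State A is 0.0190026 / 0.0259147 ≈ 0.733.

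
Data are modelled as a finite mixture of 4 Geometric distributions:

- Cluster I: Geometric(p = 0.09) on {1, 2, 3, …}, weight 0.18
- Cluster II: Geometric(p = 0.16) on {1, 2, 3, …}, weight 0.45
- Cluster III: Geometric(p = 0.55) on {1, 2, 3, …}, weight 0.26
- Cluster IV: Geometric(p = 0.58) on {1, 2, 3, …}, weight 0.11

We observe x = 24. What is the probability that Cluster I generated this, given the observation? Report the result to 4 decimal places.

0.5865

Apply Bayes' rule: the posterior for each component is proportional to its prior times its likelihood at x.
Geometric probabilities:
  f_I = 0.09·(1−0.09)^23 = 0.09·0.114275 = 0.0102848
  f_II = 0.16·(1−0.16)^23 = 0.16·0.0181311 = 0.00290097
  f_III = 0.55·(1−0.55)^23 = 0.55·1.05654e-08 = 5.811e-09
  f_IV = 0.58·(1−0.58)^23 = 0.58·2.16139e-09 = 1.25361e-09
Prior × likelihood for each component:
  π_I·f_I = 0.18 × 0.0102848 = 0.00185126
  π_II·f_II = 0.45 × 0.00290097 = 0.00130544
  π_III·f_III = 0.26 × 5.811e-09 = 1.51086e-09
  π_IV·f_IV = 0.11 × 1.25361e-09 = 1.37897e-10
Denominator: 0.00185126 + 0.00130544 + 1.51086e-09 + 1.37897e-10 = 0.0031567
P(Cluster I | x) ≈ 0.5865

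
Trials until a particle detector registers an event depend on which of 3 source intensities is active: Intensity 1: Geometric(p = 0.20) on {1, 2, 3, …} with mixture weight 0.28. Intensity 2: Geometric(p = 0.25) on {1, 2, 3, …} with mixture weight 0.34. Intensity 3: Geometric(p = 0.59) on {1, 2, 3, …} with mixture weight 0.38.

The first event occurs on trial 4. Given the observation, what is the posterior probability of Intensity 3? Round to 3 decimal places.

0.193

Posterior ∝ prior × likelihood, so P(k | x) ∝ P(Z=k) f_k(x); normalise over all components.
Geometric probabilities:
  f_1 = 0.1024
  f_2 = 0.105469
  f_3 = 0.0406634
Prior × likelihood for each component:
  P(Z=1)·f_1 = 0.28 × 0.1024 = 0.028672
  P(Z=2)·f_2 = 0.34 × 0.105469 = 0.0358594
  P(Z=3)·f_3 = 0.38 × 0.0406634 = 0.0154521
Sum: 0.028672 + 0.0358594 + 0.0154521 = 0.0799835
P(Intensity 3 | 4) ≈ 0.193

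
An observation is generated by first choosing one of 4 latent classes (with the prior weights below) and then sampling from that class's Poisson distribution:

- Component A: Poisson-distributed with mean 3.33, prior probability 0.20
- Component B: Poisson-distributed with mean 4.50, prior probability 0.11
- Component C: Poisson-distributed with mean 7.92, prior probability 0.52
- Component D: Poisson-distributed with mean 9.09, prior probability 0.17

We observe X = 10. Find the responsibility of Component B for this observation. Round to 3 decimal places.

Posterior ∝ prior × likelihood, so P(k | x) ∝ P(Z=k) f_k(x); normalise over all components.
Component likelihoods at x = 10:
  p_A = e^(−3.33)·3.33^10/10! = 0.00165378
  p_B = e^(−4.50)·4.50^10/10! = 0.0104241
  p_C = e^(−7.92)·7.92^10/10! = 0.0972471
  p_D = e^(−9.09)·9.09^10/10! = 0.119712
Prior × likelihood for each component:
  P(Z=A)·p_A = 0.20 × 0.00165378 = 0.000330757
  P(Z=B)·p_B = 0.11 × 0.0104241 = 0.00114665
  P(Z=C)·p_C = 0.52 × 0.0972471 = 0.0505685
  P(Z=D)·p_D = 0.17 × 0.119712 = 0.0203511
Sum: 0.000330757 + 0.00114665 + 0.0505685 + 0.0203511 = 0.072397
Responsibility of Component B: 0.00114665 / 0.072397 ≈ 0.016

0.016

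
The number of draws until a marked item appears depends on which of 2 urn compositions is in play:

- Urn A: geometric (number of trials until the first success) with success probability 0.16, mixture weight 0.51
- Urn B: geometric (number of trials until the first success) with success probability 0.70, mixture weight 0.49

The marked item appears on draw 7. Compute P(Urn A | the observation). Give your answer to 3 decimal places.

0.991

P(component k | x) = π_k·f_k(x) / marginal(x), where marginal(x) = Σ_j π_j·f_j(x).
Component likelihoods at x = 7:
  f_A = 0.16·(1−0.16)^6 = 0.16·0.351298 = 0.0562077
  f_B = 0.70·(1−0.70)^6 = 0.70·0.000729 = 0.0005103
Weight by the priors:
  π_A·f_A = 0.51 × 0.0562077 = 0.0286659
  π_B·f_B = 0.49 × 0.0005103 = 0.000250047
Denominator: 0.0286659 + 0.000250047 = 0.028916
P(Urn A | the observation) = 0.0286659 / 0.028916 ≈ 0.991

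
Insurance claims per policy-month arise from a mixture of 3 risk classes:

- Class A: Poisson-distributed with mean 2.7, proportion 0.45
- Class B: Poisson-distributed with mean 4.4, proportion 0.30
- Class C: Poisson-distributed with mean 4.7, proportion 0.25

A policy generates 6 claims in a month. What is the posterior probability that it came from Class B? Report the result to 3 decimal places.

Apply Bayes' rule: the posterior for each component is proportional to its prior times its likelihood at x.
Poisson probabilities:
  p_A = 0.0361622
  p_B = 0.123734
  p_C = 0.136167
Multiply by the mixture weights:
  π_A·p_A = 0.45 × 0.0361622 = 0.016273
  π_B·p_B = 0.30 × 0.123734 = 0.0371201
  π_C·p_C = 0.25 × 0.136167 = 0.0340416
Sum: 0.016273 + 0.0371201 + 0.0340416 = 0.0874347
P(Class B | x) ≈ 0.425

0.425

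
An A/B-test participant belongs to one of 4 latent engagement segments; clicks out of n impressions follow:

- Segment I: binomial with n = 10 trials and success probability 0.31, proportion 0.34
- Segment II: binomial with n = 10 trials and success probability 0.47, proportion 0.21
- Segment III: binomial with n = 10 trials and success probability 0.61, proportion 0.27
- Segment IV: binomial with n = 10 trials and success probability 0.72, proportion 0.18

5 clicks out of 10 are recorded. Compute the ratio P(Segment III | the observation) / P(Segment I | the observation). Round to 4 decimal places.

Only the two components matter; the odds are (P(Z=i) f_i(x)) / (P(Z=j) f_j(x)).
Evaluate each component's likelihood at the observed value:
  f_I = 0.112838
  f_II = 0.241696
  f_III = 0.192032
  f_IV = 0.0839176
Posterior odds = (P(Z=III)·f_III) / (P(Z=I)·f_I) = (0.27·0.192032) / (0.34·0.112838) = 0.0518485 / 0.0383648 ≈ 1.3515

1.3515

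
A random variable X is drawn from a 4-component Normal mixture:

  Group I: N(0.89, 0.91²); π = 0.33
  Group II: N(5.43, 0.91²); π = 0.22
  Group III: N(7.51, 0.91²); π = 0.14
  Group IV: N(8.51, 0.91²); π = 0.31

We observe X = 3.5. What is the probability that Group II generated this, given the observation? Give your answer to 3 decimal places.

Posterior ∝ prior × likelihood, so P(k | x) ∝ π_k f_k(x); normalise over all components.
Normal densities:
  p_I = 0.00717094
  p_II = 0.0462501
  p_III = 2.6625e-05
  p_IV = 1.14824e-07
Unnormalised posteriors:
  π_I·p_I = 0.33 × 0.00717094 = 0.00236641
  π_II·p_II = 0.22 × 0.0462501 = 0.010175
  π_III·p_III = 0.14 × 2.6625e-05 = 3.7275e-06
  π_IV·p_IV = 0.31 × 1.14824e-07 = 3.55955e-08
Normaliser: 0.00236641 + 0.010175 + 3.7275e-06 + 3.55955e-08 = 0.0125452
P(Group II | data) = 0.010175 / 0.0125452 ≈ 0.811

0.811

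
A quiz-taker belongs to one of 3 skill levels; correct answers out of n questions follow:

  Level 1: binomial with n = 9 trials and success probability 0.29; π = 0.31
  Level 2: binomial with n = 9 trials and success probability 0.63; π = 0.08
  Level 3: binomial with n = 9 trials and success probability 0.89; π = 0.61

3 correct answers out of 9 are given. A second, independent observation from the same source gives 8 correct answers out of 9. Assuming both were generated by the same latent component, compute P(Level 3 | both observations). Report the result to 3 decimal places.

P(component k | x) = π_k·f_k(x) / marginal(x), where marginal(x) = Σ_j π_j·f_j(x).
Since both observations come from the same component, the likelihood for component k is f_k(x₁)·f_k(x₂).
  L_1 = [0.262436] × [0.000319657] = 8.38896e-05
  L_2 = [0.0538904] × [0.0826359] = 0.00445328
  L_3 = [0.000104907] × [0.389722] = 4.08847e-05
Multiply by the mixture weights:
  π_1·L_1 = 0.31 × 8.38896e-05 = 2.60058e-05
  π_2·L_2 = 0.08 × 0.00445328 = 0.000356262
  π_3·L_3 = 0.61 × 4.08847e-05 = 2.49397e-05
Denominator: 2.60058e-05 + 0.000356262 + 2.49397e-05 = 0.000407208
P(Level 3 | x) ≈ 0.061

0.061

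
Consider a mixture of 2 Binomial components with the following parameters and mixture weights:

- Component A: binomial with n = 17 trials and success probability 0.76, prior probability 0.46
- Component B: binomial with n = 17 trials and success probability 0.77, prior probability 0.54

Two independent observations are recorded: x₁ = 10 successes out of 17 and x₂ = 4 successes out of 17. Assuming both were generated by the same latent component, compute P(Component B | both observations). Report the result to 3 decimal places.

0.376

Apply Bayes' rule: the posterior for each component is proportional to its prior times its likelihood at x.
Since both observations come from the same component, the likelihood for component k is f_k(x₁)·f_k(x₂).
  f_A = [0.0573442] × [6.95949e-06] = 3.99086e-07
  f_B = [0.0485151] × [4.21698e-06] = 2.04587e-07
Unnormalised posteriors:
  P(Z=A)·f_A = 0.46 × 3.99086e-07 = 1.8358e-07
  P(Z=B)·f_B = 0.54 × 2.04587e-07 = 1.10477e-07
Normaliser: 1.8358e-07 + 1.10477e-07 = 2.94057e-07
P(Component B | data) ≈ 0.376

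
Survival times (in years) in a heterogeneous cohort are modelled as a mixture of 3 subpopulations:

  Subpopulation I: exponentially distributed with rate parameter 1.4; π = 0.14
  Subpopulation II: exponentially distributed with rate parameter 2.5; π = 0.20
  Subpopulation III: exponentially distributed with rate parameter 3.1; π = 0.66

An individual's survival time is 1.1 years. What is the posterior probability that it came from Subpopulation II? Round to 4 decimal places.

0.2258

Posterior ∝ prior × likelihood, so P(k | x) ∝ π_k f_k(x); normalise over all components.
Evaluate each component's likelihood at the observed value:
  L_I = 0.300134
  L_II = 0.15982
  L_III = 0.102428
Multiply by the mixture weights:
  π_I·L_I = 0.14 × 0.300134 = 0.0420187
  π_II·L_II = 0.20 × 0.15982 = 0.0319639
  π_III·L_III = 0.66 × 0.102428 = 0.0676023
Normaliser: 0.0420187 + 0.0319639 + 0.0676023 = 0.141585
So the posterior for Subpopulation II is 0.0319639 / 0.141585 ≈ 0.2258.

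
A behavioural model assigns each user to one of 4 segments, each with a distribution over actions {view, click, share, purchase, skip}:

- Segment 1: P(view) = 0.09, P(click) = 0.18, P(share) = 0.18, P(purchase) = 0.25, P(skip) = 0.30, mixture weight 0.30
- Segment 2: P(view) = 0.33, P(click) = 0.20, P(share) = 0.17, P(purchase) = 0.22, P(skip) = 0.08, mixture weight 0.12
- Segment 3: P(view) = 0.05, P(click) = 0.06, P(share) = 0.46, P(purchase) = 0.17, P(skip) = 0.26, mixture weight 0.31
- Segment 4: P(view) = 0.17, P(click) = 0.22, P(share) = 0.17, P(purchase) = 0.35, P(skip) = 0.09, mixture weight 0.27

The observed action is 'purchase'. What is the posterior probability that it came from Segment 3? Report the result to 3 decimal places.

The responsibility of component k is w_k f_k(x) divided by Σ_j w_j f_j(x).
Categorical probabilities:
  f_1 = 0.25
  f_2 = 0.22
  f_3 = 0.17
  f_4 = 0.35
Weight by the priors:
  w_1·f_1 = 0.30 × 0.25 = 0.075
  w_2·f_2 = 0.12 × 0.22 = 0.0264
  w_3·f_3 = 0.31 × 0.17 = 0.0527
  w_4·f_4 = 0.27 × 0.35 = 0.0945
Normaliser: 0.075 + 0.0264 + 0.0527 + 0.0945 = 0.2486
P(Segment 3 | 'purchase') = 0.0527 / 0.2486 ≈ 0.212

0.212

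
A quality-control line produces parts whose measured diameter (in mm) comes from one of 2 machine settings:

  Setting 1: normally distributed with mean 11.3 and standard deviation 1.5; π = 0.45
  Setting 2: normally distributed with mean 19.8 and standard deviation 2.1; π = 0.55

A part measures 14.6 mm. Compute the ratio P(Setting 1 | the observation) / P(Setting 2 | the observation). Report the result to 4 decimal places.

2.1849

Since P(k|x) ∝ w_k f_k(x), the posterior odds are w_i f_i(x) / (w_j f_j(x)).
Evaluate each component's likelihood at the observed value:
  f_1 = 0.0236497
  f_2 = 0.00885622
0.0106424 / 0.00487092 ≈ 2.1849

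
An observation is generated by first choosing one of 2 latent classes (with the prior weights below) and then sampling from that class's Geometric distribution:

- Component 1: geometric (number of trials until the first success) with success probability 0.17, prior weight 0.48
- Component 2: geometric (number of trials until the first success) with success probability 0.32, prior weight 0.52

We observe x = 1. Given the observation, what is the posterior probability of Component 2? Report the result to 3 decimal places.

0.671

The responsibility of component k is w_k f_k(x) divided by Σ_j w_j f_j(x).
Evaluate each component's likelihood at the observed value:
  f_1 = 0.17·(1−0.17)^0 = 0.17·1 = 0.17
  f_2 = 0.32·(1−0.32)^0 = 0.32·1 = 0.32
Weight by the priors:
  w_1·f_1 = 0.48 × 0.17 = 0.0816
  w_2·f_2 = 0.52 × 0.32 = 0.1664
Marginal: 0.0816 + 0.1664 = 0.248
P(Component 2 | 1) ≈ 0.671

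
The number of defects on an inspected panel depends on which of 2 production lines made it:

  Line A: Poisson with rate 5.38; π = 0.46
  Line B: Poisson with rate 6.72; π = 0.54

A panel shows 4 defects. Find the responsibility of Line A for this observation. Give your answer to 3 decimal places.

0.572

Apply Bayes' rule: the posterior for each component is proportional to its prior times its likelihood at x.
Component likelihoods at x = 4 defects:
  p_A = e^(−5.38)·5.38^4/4! = 0.160847
  p_B = e^(−6.72)·6.72^4/4! = 0.10252
Weight by the priors:
  w_A·p_A = 0.46 × 0.160847 = 0.0739897
  w_B·p_B = 0.54 × 0.10252 = 0.0553606
Marginal: 0.0739897 + 0.0553606 = 0.12935
So the posterior for Line A is 0.0739897 / 0.12935 ≈ 0.572.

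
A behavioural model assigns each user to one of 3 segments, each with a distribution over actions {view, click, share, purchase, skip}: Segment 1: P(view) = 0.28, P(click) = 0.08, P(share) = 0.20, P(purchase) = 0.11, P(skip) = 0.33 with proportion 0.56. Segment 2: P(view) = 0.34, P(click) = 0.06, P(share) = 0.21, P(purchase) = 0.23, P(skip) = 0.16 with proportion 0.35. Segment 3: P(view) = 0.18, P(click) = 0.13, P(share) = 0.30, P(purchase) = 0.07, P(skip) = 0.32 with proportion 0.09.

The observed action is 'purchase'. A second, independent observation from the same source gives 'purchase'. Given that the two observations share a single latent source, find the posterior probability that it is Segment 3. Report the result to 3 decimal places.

0.017

The responsibility of component k is w_k f_k(x) divided by Σ_j w_j f_j(x).
Since both observations come from the same component, the likelihood for component k is f_k(x₁)·f_k(x₂).
  L_1 = [P(purchase | comp) = 0.11] × [0.11] = 0.0121
  L_2 = [P(purchase | comp) = 0.23] × [0.23] = 0.0529
  L_3 = [P(purchase | comp) = 0.07] × [0.07] = 0.0049
Unnormalised posteriors:
  w_1·L_1 = 0.56 × 0.0121 = 0.006776
  w_2·L_2 = 0.35 × 0.0529 = 0.018515
  w_3·L_3 = 0.09 × 0.0049 = 0.000441
Denominator: 0.006776 + 0.018515 + 0.000441 = 0.025732
P(Segment 3 | x₁,x₂) = 0.000441 / 0.025732 ≈ 0.017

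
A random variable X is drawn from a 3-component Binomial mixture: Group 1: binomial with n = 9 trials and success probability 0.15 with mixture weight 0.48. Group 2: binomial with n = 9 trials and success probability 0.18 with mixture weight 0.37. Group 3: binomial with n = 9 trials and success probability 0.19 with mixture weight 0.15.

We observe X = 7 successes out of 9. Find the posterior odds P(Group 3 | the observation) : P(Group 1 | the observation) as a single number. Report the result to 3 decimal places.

The posterior odds equal the prior odds times the likelihood ratio: (P(Z=i)/P(Z=j))·(f_i(x)/f_j(x)).
Evaluate each component's likelihood at the observed value:
  f_1 = C(9,7)·0.15^7·0.85^2 = 36·1.70859e-06·0.7225 = 4.44405e-05
  f_2 = C(9,7)·0.18^7·0.82^2 = 36·6.1222e-06·0.6724 = 0.000148196
  f_3 = C(9,7)·0.19^7·0.81^2 = 36·8.93872e-06·0.6561 = 0.000211129
Posterior odds = (P(Z=3)·f_3) / (P(Z=1)·f_1) = (0.15·0.000211129) / (0.48·4.44405e-05) = 3.16693e-05 / 2.13315e-05 ≈ 1.485

1.485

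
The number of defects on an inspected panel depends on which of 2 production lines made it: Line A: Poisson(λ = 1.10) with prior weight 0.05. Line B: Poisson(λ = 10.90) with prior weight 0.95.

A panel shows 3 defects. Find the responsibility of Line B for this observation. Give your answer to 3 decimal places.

P(component k | x) = P(Z=k)·f_k(x) / marginal(x), where marginal(x) = Σ_j P(Z=j)·f_j(x).
Poisson probabilities:
  f_A = e^(−1.10)·1.10^3/3! = 0.0738419
  f_B = e^(−10.90)·10.90^3/3! = 0.00398399
Weight by the priors:
  P(Z=A)·f_A = 0.05 × 0.0738419 = 0.0036921
  P(Z=B)·f_B = 0.95 × 0.00398399 = 0.00378479
Denominator: 0.0036921 + 0.00378479 = 0.00747689
Responsibility of Line B: 0.00378479 / 0.00747689 ≈ 0.506

0.506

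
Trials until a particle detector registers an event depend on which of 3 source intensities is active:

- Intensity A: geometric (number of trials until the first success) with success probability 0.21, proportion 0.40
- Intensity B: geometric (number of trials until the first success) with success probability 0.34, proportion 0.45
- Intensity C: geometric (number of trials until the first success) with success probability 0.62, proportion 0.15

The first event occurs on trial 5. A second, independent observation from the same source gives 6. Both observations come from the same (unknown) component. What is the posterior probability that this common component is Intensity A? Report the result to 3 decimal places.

0.629

By Bayes' theorem, P(k | x) = w_k f_k(x) / Σ_j w_j f_j(x).
Since both observations come from the same component, the likelihood for component k is f_k(x₁)·f_k(x₂).
  p_A = [0.21·(1−0.21)^4 = 0.21·0.389501 = 0.0817952] × [0.0646182] = 0.00528546
  p_B = [0.34·(1−0.34)^4 = 0.34·0.189747 = 0.0645141] × [0.0425793] = 0.00274697
  p_C = [0.62·(1−0.62)^4 = 0.62·0.0208514 = 0.0129278] × [0.00491258] = 6.35091e-05
Weight by the priors:
  w_A·p_A = 0.40 × 0.00528546 = 0.00211418
  w_B·p_B = 0.45 × 0.00274697 = 0.00123613
  w_C·p_C = 0.15 × 6.35091e-05 = 9.52636e-06
Normaliser: 0.00211418 + 0.00123613 + 9.52636e-06 = 0.00335984
P(Intensity A | x) ≈ 0.629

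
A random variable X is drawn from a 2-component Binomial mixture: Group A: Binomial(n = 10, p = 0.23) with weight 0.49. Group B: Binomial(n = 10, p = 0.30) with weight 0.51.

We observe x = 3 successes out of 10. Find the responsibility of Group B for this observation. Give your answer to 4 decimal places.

0.5424

Apply Bayes' rule: the posterior for each component is proportional to its prior times its likelihood at x.
Evaluate each component's likelihood at the observed value:
  f_A = 0.234315
  f_B = 0.266828
Multiply by the mixture weights:
  P(Z=A)·f_A = 0.49 × 0.234315 = 0.114814
  P(Z=B)·f_B = 0.51 × 0.266828 = 0.136082
Evidence: 0.114814 + 0.136082 = 0.250897
Responsibility of Group B: 0.136082 / 0.250897 ≈ 0.5424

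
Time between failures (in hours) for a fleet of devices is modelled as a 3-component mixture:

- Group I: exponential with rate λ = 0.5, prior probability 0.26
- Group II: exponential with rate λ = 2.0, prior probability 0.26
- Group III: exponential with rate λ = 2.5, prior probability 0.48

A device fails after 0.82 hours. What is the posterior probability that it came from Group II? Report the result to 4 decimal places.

By Bayes' theorem, P(k | x) = P(Z=k) f_k(x) / Σ_j P(Z=j) f_j(x).
Evaluate each component's likelihood at the observed value:
  L_I = 0.331825
  L_II = 0.38796
  L_III = 0.321837
Weight by the priors:
  P(Z=I)·L_I = 0.26 × 0.331825 = 0.0862745
  P(Z=II)·L_II = 0.26 × 0.38796 = 0.10087
  P(Z=III)·L_III = 0.48 × 0.321837 = 0.154482
Denominator: 0.0862745 + 0.10087 + 0.154482 = 0.341626
P(Group II | the observation) ≈ 0.2953

0.2953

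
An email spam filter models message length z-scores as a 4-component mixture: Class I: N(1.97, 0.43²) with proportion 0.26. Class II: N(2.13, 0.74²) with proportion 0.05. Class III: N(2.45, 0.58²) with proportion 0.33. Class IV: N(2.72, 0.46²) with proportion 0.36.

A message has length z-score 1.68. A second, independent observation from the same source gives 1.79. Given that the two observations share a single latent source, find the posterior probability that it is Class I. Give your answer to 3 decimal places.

0.775

P(component k | x) = π_k·f_k(x) / marginal(x), where marginal(x) = Σ_j π_j·f_j(x).
Since both observations come from the same component, the likelihood for component k is f_k(x₁)·f_k(x₂).
  p_I = [0.739051] × [0.849945] = 0.628153
  p_II = [0.448103] × [0.485107] = 0.217378
  p_III = [0.284946] × [0.359999] = 0.10258
  p_IV = [0.0673283] × [0.112351] = 0.00756442
Unnormalised posteriors:
  π_I·p_I = 0.26 × 0.628153 = 0.16332
  π_II·p_II = 0.05 × 0.217378 = 0.0108689
  π_III·p_III = 0.33 × 0.10258 = 0.0338515
  π_IV·p_IV = 0.36 × 0.00756442 = 0.00272319
Marginal: 0.16332 + 0.0108689 + 0.0338515 + 0.00272319 = 0.210763
So the posterior for Class I is 0.16332 / 0.210763 ≈ 0.775.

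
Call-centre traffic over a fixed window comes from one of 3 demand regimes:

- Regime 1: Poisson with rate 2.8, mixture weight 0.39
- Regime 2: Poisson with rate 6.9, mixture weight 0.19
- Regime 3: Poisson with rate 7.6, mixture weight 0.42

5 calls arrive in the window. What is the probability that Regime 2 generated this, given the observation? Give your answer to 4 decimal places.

By Bayes' theorem, P(k | x) = P(Z=k) f_k(x) / Σ_j P(Z=j) f_j(x).
Evaluate each component's likelihood at the observed value:
  f_1 = e^(−2.8)·2.8^5/5! = 0.0872136
  f_2 = e^(−6.9)·6.9^5/5! = 0.131351
  f_3 = e^(−7.6)·7.6^5/5! = 0.105742
Multiply by the mixture weights:
  P(Z=1)·f_1 = 0.39 × 0.0872136 = 0.0340133
  P(Z=2)·f_2 = 0.19 × 0.131351 = 0.0249566
  P(Z=3)·f_3 = 0.42 × 0.105742 = 0.0444118
Evidence: 0.0340133 + 0.0249566 + 0.0444118 = 0.103382
Responsibility of Regime 2: 0.0249566 / 0.103382 ≈ 0.2414

0.2414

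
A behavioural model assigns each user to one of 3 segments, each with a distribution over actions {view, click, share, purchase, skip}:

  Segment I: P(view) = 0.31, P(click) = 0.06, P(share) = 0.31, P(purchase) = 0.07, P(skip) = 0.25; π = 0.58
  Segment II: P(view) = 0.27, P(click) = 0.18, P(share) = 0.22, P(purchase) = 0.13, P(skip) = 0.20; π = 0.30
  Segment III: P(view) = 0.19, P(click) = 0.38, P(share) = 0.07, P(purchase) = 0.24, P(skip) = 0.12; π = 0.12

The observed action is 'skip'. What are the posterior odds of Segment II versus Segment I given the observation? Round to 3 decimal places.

Posterior odds = (π_i f_i(x)) / (π_j f_j(x)); the normalising sum cancels.
Component likelihoods at x = 'skip':
  f_I = P(skip | comp) = 0.25
  f_II = P(skip | comp) = 0.20
  f_III = P(skip | comp) = 0.12
Posterior odds = (π_II·f_II) / (π_I·f_I) = (0.30·0.2) / (0.58·0.25) = 0.06 / 0.145 ≈ 0.414

0.414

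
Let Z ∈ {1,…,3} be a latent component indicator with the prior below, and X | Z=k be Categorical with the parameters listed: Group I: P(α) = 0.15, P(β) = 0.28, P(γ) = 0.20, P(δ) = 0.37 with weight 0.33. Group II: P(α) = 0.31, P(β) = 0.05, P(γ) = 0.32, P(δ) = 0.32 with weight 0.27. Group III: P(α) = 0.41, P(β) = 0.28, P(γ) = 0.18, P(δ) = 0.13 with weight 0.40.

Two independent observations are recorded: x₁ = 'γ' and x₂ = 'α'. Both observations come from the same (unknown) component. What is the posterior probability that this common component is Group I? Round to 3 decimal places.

0.150

Posterior ∝ prior × likelihood, so P(k | x) ∝ w_k f_k(x); normalise over all components.
Since both observations come from the same component, the likelihood for component k is f_k(x₁)·f_k(x₂).
  p_I = [0.2] × [0.15] = 0.03
  p_II = [0.32] × [0.31] = 0.0992
  p_III = [0.18] × [0.41] = 0.0738
Unnormalised posteriors:
  w_I·p_I = 0.33 × 0.03 = 0.0099
  w_II·p_II = 0.27 × 0.0992 = 0.026784
  w_III·p_III = 0.40 × 0.0738 = 0.02952
Evidence: 0.0099 + 0.026784 + 0.02952 = 0.066204
P(Group I | x₁,x₂) ≈ 0.150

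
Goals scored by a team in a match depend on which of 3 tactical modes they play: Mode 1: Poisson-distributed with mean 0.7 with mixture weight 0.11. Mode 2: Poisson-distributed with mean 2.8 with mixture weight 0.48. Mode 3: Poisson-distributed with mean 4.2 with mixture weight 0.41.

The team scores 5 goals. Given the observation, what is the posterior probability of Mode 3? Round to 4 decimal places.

The responsibility of component k is π_k f_k(x) divided by Σ_j π_j f_j(x).
Evaluate each component's likelihood at the observed value:
  f_1 = e^(−0.7)·0.7^5/5! = 0.000695509
  f_2 = e^(−2.8)·2.8^5/5! = 0.0872136
  f_3 = e^(−4.2)·4.2^5/5! = 0.163316
Multiply by the mixture weights:
  π_1·f_1 = 0.11 × 0.000695509 = 7.6506e-05
  π_2·f_2 = 0.48 × 0.0872136 = 0.0418625
  π_3·f_3 = 0.41 × 0.163316 = 0.0669595
Marginal: 7.6506e-05 + 0.0418625 + 0.0669595 = 0.108899
Responsibility of Mode 3: 0.0669595 / 0.108899 ≈ 0.6149

0.6149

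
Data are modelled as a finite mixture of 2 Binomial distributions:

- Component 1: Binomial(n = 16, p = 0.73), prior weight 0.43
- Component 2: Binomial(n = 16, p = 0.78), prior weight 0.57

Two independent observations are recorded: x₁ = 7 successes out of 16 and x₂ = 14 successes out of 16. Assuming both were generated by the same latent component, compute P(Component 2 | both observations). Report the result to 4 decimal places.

0.3590

Apply Bayes' rule: the posterior for each component is proportional to its prior times its likelihood at x.
Since both observations come from the same component, the likelihood for component k is f_k(x₁)·f_k(x₂).
  L_1 = [C(16,7)·0.73^7·0.27^9 = 11440·0.110474·7.6256e-06 = 0.0096374] × [0.106765] = 0.00102894
  L_2 = [C(16,7)·0.78^7·0.22^9 = 11440·0.175656·1.20727e-06 = 0.00242601] × [0.179205] = 0.000434754
Unnormalised posteriors:
  π_1·L_1 = 0.43 × 0.00102894 = 0.000442443
  π_2·L_2 = 0.57 × 0.000434754 = 0.00024781
Evidence: 0.000442443 + 0.00024781 = 0.000690253
Responsibility of Component 2: 0.00024781 / 0.000690253 ≈ 0.3590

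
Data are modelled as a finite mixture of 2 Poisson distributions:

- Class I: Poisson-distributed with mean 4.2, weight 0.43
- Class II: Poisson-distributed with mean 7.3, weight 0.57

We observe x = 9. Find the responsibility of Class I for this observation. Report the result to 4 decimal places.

0.1037

Apply Bayes' rule: the posterior for each component is proportional to its prior times its likelihood at x.
Component likelihoods at x = 9:
  f_I = 0.0168052
  f_II = 0.109596
Unnormalised posteriors:
  π_I·f_I = 0.43 × 0.0168052 = 0.00722624
  π_II·f_II = 0.57 × 0.109596 = 0.0624695
Denominator: 0.00722624 + 0.0624695 = 0.0696957
So the posterior for Class I is 0.00722624 / 0.0696957 ≈ 0.1037.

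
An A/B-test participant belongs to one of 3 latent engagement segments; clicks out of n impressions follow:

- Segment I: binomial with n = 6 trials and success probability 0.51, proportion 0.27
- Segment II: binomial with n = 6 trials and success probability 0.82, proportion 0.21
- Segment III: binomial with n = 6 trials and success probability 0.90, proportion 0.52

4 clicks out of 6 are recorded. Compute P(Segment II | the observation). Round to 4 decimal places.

Posterior ∝ prior × likelihood, so P(k | x) ∝ π_k f_k(x); normalise over all components.
Binomial probabilities:
  L_I = C(6,4)·0.51^4·0.49^2 = 15·0.067652·0.2401 = 0.243649
  L_II = C(6,4)·0.82^4·0.18^2 = 15·0.452122·0.0324 = 0.219731
  L_III = C(6,4)·0.90^4·0.10^2 = 15·0.6561·0.01 = 0.098415
Unnormalised posteriors:
  π_I·L_I = 0.27 × 0.243649 = 0.0657852
  π_II·L_II = 0.21 × 0.219731 = 0.0461435
  π_III·L_III = 0.52 × 0.098415 = 0.0511758
Sum: 0.0657852 + 0.0461435 + 0.0511758 = 0.163104
P(Segment II | x) = 0.0461435 / 0.163104 ≈ 0.2829

0.2829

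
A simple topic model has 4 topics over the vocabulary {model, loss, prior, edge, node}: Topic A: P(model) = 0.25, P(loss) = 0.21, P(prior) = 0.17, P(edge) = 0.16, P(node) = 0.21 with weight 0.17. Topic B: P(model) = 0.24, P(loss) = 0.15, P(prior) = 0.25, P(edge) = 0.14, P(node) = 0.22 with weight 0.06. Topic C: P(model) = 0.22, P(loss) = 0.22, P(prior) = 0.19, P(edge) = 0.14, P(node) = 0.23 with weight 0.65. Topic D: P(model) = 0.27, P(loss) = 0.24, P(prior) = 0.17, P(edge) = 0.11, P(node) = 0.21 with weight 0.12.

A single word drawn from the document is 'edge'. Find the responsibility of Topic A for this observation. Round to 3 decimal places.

0.195

P(component k | x) = w_k·f_k(x) / marginal(x), where marginal(x) = Σ_j w_j·f_j(x).
Evaluate each component's likelihood at the observed value:
  L_A = P(edge | comp) = 0.16
  L_B = P(edge | comp) = 0.14
  L_C = P(edge | comp) = 0.14
  L_D = P(edge | comp) = 0.11
Prior × likelihood for each component:
  w_A·L_A = 0.17 × 0.16 = 0.0272
  w_B·L_B = 0.06 × 0.14 = 0.0084
  w_C·L_C = 0.65 × 0.14 = 0.091
  w_D·L_D = 0.12 × 0.11 = 0.0132
Sum: 0.0272 + 0.0084 + 0.091 + 0.0132 = 0.1398
So the posterior for Topic A is 0.0272 / 0.1398 ≈ 0.195.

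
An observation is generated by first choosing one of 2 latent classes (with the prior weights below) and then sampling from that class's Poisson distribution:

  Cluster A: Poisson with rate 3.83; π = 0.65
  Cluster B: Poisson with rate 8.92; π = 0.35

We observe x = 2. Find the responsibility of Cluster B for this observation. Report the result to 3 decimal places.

0.018

By Bayes' theorem, P(k | x) = P(Z=k) f_k(x) / Σ_j P(Z=j) f_j(x).
Component likelihoods at x = 2:
  f_A = e^(−3.83)·3.83^2/2! = 0.159228
  f_B = e^(−8.92)·8.92^2/2! = 0.00531855
Unnormalised posteriors:
  P(Z=A)·f_A = 0.65 × 0.159228 = 0.103498
  P(Z=B)·f_B = 0.35 × 0.00531855 = 0.00186149
Marginal: 0.103498 + 0.00186149 = 0.10536
P(Cluster B | the observation) ≈ 0.018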